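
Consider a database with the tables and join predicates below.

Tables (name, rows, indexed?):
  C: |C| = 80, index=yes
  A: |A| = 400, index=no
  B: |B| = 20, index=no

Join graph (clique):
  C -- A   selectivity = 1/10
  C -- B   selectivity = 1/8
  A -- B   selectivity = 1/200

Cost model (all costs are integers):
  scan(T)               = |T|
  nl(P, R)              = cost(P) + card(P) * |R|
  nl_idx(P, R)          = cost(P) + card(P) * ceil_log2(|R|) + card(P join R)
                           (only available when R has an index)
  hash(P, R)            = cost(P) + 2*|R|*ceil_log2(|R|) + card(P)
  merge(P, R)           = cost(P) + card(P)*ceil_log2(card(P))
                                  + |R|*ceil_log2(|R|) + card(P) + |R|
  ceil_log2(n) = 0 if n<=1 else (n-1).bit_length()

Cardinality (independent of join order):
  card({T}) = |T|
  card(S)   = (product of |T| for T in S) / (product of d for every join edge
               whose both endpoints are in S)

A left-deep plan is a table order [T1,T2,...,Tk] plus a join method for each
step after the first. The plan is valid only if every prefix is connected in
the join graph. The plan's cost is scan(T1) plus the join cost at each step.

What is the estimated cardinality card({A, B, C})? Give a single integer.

40

Tables in S: A(400), B(20), C(80)
Edges inside S: C-A(d=10), C-B(d=8), A-B(d=200)
numerator = 400 * 20 * 80 = 640000
denominator = 10 * 8 * 200 = 16000
card(S) = 640000 / 16000 = 40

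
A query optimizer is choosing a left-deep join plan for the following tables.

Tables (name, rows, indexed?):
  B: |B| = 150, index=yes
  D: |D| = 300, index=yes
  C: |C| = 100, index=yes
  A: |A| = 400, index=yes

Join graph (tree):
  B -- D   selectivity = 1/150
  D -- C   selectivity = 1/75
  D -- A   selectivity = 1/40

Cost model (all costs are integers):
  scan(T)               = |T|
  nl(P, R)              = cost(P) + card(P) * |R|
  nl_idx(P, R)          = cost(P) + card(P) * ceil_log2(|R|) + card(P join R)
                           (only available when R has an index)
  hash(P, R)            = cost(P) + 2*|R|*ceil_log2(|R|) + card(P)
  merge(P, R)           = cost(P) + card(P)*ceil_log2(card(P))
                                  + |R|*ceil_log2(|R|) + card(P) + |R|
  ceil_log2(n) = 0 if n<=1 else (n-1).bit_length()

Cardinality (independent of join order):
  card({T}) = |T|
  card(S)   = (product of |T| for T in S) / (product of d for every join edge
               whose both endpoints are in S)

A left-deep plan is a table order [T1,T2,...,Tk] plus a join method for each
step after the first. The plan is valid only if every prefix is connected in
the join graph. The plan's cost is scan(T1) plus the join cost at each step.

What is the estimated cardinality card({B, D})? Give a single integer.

300

Tables in S: B(150), D(300)
Edges inside S: B-D(d=150)
numerator = 150 * 300 = 45000
denominator = 150 = 150
card(S) = 45000 / 150 = 300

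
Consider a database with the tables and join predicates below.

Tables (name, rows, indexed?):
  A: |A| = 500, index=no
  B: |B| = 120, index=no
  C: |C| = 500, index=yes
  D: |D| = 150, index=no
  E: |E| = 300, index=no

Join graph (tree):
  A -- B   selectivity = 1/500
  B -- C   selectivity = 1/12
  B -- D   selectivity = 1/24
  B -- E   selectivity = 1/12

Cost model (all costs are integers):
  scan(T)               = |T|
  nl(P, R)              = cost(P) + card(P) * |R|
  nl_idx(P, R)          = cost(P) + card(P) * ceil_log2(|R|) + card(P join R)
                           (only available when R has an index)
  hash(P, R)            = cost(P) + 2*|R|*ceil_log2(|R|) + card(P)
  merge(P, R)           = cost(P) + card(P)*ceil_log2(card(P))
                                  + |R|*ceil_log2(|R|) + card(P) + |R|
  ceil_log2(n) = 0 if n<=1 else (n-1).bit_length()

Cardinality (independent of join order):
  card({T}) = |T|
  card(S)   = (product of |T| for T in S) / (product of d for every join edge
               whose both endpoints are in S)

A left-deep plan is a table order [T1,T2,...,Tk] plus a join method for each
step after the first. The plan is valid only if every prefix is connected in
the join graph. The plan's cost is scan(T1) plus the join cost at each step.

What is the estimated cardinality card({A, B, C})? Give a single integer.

5000

Tables in S: A(500), B(120), C(500)
Edges inside S: A-B(d=500), B-C(d=12)
numerator = 500 * 120 * 500 = 30000000
denominator = 500 * 12 = 6000
card(S) = 30000000 / 6000 = 5000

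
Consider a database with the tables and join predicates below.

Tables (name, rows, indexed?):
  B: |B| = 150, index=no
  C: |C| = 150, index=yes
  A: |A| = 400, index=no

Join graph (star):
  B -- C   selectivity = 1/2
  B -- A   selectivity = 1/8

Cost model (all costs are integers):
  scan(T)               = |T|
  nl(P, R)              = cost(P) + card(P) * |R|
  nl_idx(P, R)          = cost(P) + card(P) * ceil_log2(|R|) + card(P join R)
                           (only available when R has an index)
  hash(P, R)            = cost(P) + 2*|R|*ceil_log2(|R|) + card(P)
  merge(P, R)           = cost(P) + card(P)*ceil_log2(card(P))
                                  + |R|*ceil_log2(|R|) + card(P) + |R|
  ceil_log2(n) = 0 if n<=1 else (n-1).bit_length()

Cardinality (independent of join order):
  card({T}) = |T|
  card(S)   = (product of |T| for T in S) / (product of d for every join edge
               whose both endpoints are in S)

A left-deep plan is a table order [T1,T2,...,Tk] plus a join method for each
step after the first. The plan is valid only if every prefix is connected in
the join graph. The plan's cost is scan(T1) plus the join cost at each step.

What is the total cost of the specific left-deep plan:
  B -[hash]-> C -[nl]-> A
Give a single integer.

4502700

step 1: scan B: cost=150, card=150
step 2: join C via hash
    card(P join C) = 150*150/(2) = 11250
    cost = 150 + 2*150*8 + 150 = 2700
step 3: join A via nl
    card(P join A) = 11250*400/(8) = 562500
    cost = 2700 + 11250*400 = 4502700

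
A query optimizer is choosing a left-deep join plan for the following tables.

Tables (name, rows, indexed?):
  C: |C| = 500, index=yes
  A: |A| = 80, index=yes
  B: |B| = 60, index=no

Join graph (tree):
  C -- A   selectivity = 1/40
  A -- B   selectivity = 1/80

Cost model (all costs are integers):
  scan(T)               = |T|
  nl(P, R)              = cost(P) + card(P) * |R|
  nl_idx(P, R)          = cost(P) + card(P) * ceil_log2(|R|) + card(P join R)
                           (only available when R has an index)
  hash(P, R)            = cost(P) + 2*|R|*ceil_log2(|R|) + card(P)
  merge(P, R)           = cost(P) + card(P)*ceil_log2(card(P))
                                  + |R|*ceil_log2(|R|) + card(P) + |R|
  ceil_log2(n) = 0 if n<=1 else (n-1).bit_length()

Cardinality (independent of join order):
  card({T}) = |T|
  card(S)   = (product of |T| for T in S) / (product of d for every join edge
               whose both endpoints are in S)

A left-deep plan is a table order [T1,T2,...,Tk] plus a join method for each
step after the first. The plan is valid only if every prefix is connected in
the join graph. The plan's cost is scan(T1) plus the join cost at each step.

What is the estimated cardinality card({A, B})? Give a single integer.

60

Tables in S: A(80), B(60)
Edges inside S: A-B(d=80)
numerator = 80 * 60 = 4800
denominator = 80 = 80
card(S) = 4800 / 80 = 60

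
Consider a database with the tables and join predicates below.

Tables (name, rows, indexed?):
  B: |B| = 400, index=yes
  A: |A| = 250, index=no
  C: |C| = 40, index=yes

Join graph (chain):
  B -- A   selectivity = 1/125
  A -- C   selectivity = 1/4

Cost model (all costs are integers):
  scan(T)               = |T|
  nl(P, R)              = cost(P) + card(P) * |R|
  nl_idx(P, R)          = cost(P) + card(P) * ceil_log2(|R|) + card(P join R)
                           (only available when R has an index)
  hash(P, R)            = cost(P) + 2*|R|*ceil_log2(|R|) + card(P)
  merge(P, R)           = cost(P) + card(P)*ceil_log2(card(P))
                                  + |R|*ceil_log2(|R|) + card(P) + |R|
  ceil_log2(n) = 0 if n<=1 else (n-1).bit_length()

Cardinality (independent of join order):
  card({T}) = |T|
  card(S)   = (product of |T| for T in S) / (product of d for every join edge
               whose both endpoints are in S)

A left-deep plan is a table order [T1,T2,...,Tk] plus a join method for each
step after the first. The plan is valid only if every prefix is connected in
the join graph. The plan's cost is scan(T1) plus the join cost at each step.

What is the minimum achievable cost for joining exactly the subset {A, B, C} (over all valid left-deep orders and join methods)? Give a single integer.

Selinger DP over subsets of {A,B,C}:
  {B}: scan cost=400, card=400
  {A}: scan cost=250, card=250
  {C}: scan cost=40, card=40
  {AB}: card=800; try (B,nl_idx)→3300, (A,hash)→4800, (B,merge)→6500, (A,merge)→6650, (B,hash)→7700, (B,nl)→100250 …(+1); best=3300 via (B,nl_idx)
  {AC}: card=2500; try (C,hash)→980, (A,merge)→2570, (C,merge)→2780, (A,hash)→4080, (C,nl_idx)→4250, (A,nl)→10040 …(+1); best=980 via (C,hash)
  {ABC}: card=8000; try (C,hash)→4580, (B,hash)→10680, (C,merge)→12380, (C,nl_idx)→16100, (B,nl_idx)→31480, (C,nl)→35300 …(+2); best=4580 via (C,hash)

4580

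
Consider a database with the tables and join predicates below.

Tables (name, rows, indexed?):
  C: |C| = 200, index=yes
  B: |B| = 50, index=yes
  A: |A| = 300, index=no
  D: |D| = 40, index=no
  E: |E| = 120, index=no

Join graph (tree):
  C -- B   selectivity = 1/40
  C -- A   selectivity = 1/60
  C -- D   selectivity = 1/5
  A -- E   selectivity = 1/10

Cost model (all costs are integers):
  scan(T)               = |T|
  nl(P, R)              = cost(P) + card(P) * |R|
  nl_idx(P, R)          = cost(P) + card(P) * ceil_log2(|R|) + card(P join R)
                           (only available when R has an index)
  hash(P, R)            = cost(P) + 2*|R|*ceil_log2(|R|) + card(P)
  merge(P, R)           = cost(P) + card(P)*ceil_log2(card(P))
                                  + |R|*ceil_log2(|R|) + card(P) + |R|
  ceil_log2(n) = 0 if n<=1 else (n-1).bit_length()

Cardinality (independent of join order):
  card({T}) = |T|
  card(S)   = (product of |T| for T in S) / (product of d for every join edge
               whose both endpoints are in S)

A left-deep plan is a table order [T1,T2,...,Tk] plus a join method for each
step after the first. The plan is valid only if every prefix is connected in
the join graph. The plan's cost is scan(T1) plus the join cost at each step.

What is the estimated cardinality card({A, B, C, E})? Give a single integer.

Tables in S: A(300), B(50), C(200), E(120)
Edges inside S: C-B(d=40), C-A(d=60), A-E(d=10)
numerator = 300 * 50 * 200 * 120 = 360000000
denominator = 40 * 60 * 10 = 24000
card(S) = 360000000 / 24000 = 15000

15000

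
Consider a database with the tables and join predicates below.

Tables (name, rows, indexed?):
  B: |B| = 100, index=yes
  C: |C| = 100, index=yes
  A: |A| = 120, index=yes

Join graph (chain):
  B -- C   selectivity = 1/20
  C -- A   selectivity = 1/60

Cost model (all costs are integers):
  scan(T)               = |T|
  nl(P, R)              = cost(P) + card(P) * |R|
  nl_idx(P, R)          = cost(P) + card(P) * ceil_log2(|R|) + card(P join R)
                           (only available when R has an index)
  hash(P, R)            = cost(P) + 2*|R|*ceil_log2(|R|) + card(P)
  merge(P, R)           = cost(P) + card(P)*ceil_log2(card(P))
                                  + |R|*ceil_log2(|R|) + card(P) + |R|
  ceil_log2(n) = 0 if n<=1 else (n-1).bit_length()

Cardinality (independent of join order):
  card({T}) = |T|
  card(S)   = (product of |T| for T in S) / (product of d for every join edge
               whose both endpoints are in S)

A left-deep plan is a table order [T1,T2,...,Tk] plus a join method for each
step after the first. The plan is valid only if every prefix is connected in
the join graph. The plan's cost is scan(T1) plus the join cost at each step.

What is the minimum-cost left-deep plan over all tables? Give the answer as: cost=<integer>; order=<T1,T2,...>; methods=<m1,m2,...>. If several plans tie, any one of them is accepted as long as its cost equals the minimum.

Selinger DP (subsets sized 1..n):
  {B}: scan cost=100, card=100
  {C}: scan cost=100, card=100
  {A}: scan cost=120, card=120
  {BC}: card=500; try (C,nl_idx)→1300, (B,nl_idx)→1300, (C,hash)→1600, (B,hash)→1600, (C,merge)→1700, (B,merge)→1700 …(+2); best=1300 via (C,nl_idx)
  {AC}: card=200; try (A,nl_idx)→1000, (C,nl_idx)→1160, (C,hash)→1640, (A,merge)→1860, (C,merge)→1880, (A,hash)→1880 …(+2); best=1000 via (A,nl_idx)
  {ABC}: card=1000; try (B,hash)→2600, (B,nl_idx)→3400, (A,hash)→3480, (B,merge)→3600, (A,nl_idx)→5800, (A,merge)→7260 …(+2); best=2600 via (B,hash)

cost=2600; order=C,A,B; methods=nl_idx,hash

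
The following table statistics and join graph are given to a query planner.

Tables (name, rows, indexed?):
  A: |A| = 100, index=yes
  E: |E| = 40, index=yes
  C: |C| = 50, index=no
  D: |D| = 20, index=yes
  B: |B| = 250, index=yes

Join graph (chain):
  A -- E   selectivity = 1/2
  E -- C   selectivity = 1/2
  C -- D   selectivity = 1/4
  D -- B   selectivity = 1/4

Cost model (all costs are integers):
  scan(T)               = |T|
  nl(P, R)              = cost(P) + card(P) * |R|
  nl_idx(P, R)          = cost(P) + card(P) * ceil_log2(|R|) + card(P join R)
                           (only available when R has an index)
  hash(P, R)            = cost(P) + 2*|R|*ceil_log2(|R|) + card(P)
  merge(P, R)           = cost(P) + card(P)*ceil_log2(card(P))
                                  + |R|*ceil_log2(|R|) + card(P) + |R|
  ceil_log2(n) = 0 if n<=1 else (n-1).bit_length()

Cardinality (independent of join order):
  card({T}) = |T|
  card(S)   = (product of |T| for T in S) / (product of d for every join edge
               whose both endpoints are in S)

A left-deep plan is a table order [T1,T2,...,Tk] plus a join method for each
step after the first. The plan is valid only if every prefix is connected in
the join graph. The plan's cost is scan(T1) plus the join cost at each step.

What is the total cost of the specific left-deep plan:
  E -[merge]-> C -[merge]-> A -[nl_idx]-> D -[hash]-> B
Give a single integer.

step 1: scan E: cost=40, card=40
step 2: join C via merge
    card(P join C) = 40*50/(2) = 1000
    cost = 40 + 40*6 + 50*6 + 40 + 50 = 670
step 3: join A via merge
    card(P join A) = 1000*100/(2) = 50000
    cost = 670 + 1000*10 + 100*7 + 1000 + 100 = 12470
step 4: join D via nl_idx
    card(P join D) = 50000*20/(4) = 250000
    cost = 12470 + 50000*5 + 250000 = 512470
step 5: join B via hash
    card(P join B) = 250000*250/(4) = 15625000
    cost = 512470 + 2*250*8 + 250000 = 766470

766470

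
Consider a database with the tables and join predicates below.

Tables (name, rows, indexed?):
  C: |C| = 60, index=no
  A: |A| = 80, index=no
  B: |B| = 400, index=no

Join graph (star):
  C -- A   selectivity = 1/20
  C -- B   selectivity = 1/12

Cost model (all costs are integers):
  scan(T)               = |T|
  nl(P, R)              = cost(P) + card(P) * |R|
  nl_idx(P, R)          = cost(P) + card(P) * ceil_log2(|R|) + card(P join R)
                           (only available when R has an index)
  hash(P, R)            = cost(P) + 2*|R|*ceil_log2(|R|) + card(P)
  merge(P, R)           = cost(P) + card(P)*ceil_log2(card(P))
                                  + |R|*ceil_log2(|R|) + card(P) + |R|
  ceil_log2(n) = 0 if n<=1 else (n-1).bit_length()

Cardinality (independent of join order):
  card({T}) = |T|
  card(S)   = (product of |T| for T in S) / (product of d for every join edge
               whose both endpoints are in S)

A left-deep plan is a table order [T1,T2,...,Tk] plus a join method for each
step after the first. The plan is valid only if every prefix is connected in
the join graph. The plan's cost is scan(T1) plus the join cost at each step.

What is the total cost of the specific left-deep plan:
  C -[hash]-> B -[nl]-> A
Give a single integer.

step 1: scan C: cost=60, card=60
step 2: join B via hash
    card(P join B) = 60*400/(12) = 2000
    cost = 60 + 2*400*9 + 60 = 7320
step 3: join A via nl
    card(P join A) = 2000*80/(20) = 8000
    cost = 7320 + 2000*80 = 167320

167320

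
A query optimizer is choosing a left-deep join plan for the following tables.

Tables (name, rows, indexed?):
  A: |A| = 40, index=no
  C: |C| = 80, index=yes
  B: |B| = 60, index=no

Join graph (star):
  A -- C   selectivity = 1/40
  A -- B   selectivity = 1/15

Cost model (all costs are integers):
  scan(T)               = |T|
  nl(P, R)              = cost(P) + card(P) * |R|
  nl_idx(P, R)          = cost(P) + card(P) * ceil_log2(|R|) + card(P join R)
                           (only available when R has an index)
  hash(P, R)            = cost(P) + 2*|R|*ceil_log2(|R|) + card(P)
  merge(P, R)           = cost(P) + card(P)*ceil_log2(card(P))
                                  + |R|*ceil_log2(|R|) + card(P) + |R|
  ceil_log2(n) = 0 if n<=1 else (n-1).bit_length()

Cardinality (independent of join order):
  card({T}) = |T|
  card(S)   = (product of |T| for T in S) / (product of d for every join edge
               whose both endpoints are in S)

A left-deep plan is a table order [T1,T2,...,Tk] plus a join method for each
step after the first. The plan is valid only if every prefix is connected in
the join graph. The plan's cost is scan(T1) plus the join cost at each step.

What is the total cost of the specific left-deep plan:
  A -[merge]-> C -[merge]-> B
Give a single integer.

2020

step 1: scan A: cost=40, card=40
step 2: join C via merge
    card(P join C) = 40*80/(40) = 80
    cost = 40 + 40*6 + 80*7 + 40 + 80 = 960
step 3: join B via merge
    card(P join B) = 80*60/(15) = 320
    cost = 960 + 80*7 + 60*6 + 80 + 60 = 2020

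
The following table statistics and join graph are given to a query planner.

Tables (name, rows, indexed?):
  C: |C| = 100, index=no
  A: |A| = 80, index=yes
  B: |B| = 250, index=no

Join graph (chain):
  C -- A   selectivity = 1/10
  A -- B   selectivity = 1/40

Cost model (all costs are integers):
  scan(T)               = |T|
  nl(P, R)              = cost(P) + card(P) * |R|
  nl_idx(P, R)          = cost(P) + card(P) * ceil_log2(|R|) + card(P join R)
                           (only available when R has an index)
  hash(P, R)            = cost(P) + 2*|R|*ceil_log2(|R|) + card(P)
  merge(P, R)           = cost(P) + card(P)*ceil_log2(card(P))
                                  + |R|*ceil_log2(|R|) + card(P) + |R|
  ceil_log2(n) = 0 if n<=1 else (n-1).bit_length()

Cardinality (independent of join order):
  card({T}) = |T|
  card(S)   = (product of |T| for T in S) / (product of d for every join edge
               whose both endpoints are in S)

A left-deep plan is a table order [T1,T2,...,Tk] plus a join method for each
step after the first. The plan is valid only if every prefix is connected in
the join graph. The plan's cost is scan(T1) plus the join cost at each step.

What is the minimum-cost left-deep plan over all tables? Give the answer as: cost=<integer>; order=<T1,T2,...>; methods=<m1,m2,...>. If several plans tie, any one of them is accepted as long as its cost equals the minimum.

Selinger DP (subsets sized 1..n):
  {C}: scan cost=100, card=100
  {A}: scan cost=80, card=80
  {B}: scan cost=250, card=250
  {AC}: card=800; try (A,hash)→1320, (C,merge)→1520, (A,merge)→1540, (C,hash)→1560, (A,nl_idx)→1600, (C,nl)→8080 …(+1); best=1320 via (A,hash)
  {AB}: card=500; try (A,hash)→1620, (A,nl_idx)→2500, (B,merge)→2970, (A,merge)→3140, (B,hash)→4160, (B,nl)→20080 …(+1); best=1620 via (A,hash)
  {ABC}: card=5000; try (C,hash)→3520, (B,hash)→6120, (C,merge)→7420, (B,merge)→12370, (C,nl)→51620, (B,nl)→201320; best=3520 via (C,hash)

cost=3520; order=B,A,C; methods=hash,hash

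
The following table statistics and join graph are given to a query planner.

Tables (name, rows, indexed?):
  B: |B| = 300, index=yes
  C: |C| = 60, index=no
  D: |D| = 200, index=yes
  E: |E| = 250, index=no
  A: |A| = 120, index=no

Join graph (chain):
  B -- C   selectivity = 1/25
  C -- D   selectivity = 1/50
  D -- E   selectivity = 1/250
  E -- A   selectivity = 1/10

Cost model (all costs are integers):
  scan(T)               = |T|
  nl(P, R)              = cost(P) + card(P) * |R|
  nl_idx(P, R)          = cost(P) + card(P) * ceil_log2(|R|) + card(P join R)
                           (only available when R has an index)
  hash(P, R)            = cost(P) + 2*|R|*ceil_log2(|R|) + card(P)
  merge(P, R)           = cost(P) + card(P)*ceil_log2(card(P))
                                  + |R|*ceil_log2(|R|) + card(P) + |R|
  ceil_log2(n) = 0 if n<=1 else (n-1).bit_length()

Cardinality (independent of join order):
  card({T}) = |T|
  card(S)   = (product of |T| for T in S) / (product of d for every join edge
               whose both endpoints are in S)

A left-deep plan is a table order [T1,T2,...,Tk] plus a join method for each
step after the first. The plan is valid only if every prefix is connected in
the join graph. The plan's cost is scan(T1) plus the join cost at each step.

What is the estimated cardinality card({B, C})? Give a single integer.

720

Tables in S: B(300), C(60)
Edges inside S: B-C(d=25)
numerator = 300 * 60 = 18000
denominator = 25 = 25
card(S) = 18000 / 25 = 720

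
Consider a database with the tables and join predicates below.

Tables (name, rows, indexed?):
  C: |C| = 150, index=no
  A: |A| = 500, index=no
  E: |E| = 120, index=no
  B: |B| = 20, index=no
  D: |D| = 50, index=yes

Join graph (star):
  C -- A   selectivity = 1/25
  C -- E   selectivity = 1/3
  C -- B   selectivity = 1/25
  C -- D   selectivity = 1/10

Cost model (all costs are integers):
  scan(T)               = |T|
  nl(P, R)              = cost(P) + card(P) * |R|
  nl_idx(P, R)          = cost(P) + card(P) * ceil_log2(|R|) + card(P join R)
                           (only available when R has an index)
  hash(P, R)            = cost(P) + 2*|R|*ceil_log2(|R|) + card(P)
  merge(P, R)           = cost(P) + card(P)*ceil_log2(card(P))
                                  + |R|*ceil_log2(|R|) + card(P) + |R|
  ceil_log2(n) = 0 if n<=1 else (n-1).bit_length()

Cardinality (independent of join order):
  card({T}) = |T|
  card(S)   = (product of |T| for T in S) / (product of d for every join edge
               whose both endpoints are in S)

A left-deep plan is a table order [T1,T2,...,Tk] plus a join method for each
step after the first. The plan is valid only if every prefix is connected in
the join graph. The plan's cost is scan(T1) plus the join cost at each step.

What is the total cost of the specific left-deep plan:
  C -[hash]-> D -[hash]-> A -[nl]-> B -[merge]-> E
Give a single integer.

491610

step 1: scan C: cost=150, card=150
step 2: join D via hash
    card(P join D) = 150*50/(10) = 750
    cost = 150 + 2*50*6 + 150 = 900
step 3: join A via hash
    card(P join A) = 750*500/(25) = 15000
    cost = 900 + 2*500*9 + 750 = 10650
step 4: join B via nl
    card(P join B) = 15000*20/(25) = 12000
    cost = 10650 + 15000*20 = 310650
step 5: join E via merge
    card(P join E) = 12000*120/(3) = 480000
    cost = 310650 + 12000*14 + 120*7 + 12000 + 120 = 491610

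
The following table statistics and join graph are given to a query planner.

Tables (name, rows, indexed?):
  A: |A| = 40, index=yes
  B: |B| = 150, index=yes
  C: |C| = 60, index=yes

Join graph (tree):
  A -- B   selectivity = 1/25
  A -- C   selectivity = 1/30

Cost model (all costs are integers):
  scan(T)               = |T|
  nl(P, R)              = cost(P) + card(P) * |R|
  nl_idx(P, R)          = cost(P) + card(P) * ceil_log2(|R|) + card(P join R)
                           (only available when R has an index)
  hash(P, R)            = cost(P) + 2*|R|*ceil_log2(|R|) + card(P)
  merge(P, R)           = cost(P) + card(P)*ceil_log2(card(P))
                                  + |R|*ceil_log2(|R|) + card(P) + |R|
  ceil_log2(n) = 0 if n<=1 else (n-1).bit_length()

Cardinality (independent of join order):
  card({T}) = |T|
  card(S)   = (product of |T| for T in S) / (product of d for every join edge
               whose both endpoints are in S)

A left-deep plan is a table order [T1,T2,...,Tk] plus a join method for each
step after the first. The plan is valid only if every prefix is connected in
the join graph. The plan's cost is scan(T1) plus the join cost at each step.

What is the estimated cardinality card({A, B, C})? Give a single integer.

480

Tables in S: A(40), B(150), C(60)
Edges inside S: A-B(d=25), A-C(d=30)
numerator = 40 * 150 * 60 = 360000
denominator = 25 * 30 = 750
card(S) = 360000 / 750 = 480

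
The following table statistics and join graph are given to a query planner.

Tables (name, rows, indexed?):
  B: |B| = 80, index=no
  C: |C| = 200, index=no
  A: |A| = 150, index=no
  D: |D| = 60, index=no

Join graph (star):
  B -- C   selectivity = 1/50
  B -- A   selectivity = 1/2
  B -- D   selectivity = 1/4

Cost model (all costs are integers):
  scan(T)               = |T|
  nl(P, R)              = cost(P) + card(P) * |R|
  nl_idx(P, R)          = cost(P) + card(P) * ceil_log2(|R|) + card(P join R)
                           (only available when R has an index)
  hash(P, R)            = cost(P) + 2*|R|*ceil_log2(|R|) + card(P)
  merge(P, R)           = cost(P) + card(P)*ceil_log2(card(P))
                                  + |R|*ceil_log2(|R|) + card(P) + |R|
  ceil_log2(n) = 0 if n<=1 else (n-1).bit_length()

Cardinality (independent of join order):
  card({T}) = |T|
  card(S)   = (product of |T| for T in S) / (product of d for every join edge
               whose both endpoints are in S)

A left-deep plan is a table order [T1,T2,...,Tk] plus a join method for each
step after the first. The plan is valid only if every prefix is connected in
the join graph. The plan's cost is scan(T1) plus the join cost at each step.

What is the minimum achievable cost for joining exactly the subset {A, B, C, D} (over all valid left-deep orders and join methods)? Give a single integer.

9760

Selinger DP over subsets of {A,B,C,D}:
  {B}: scan cost=80, card=80
  {C}: scan cost=200, card=200
  {A}: scan cost=150, card=150
  {D}: scan cost=60, card=60
  {BC}: card=320; try (B,hash)→1520, (C,merge)→2520, (B,merge)→2640, (C,hash)→3360, (C,nl)→16080, (B,nl)→16200; best=1520 via (B,hash)
  {AB}: card=6000; try (B,hash)→1420, (A,merge)→2070, (B,merge)→2140, (A,hash)→2560, (A,nl)→12080, (B,nl)→12150; best=1420 via (B,hash)
  {BD}: card=1200; try (D,hash)→880, (B,merge)→1120, (D,merge)→1140, (B,hash)→1240, (B,nl)→4860, (D,nl)→4880; best=880 via (D,hash)
  {ABC}: card=24000; try (A,hash)→4240, (A,merge)→6070, (C,hash)→10620, (A,nl)→49520, (C,merge)→87220, (C,nl)→1201420; best=4240 via (A,hash)
  {BCD}: card=4800; try (D,hash)→2560, (D,merge)→5140, (C,hash)→5280, (C,merge)→17080, (D,nl)→20720, (C,nl)→240880; best=2560 via (D,hash)
  {ABD}: card=90000; try (A,hash)→4480, (D,hash)→8140, (A,merge)→16630, (D,merge)→85840, (A,nl)→180880, (D,nl)→361420; best=4480 via (A,hash)
  {ABCD}: card=360000; try (A,hash)→9760, (D,hash)→28960, (A,merge)→71110, (C,hash)→97680, (D,merge)→388660, (A,nl)→722560 …(+3); best=9760 via (A,hash)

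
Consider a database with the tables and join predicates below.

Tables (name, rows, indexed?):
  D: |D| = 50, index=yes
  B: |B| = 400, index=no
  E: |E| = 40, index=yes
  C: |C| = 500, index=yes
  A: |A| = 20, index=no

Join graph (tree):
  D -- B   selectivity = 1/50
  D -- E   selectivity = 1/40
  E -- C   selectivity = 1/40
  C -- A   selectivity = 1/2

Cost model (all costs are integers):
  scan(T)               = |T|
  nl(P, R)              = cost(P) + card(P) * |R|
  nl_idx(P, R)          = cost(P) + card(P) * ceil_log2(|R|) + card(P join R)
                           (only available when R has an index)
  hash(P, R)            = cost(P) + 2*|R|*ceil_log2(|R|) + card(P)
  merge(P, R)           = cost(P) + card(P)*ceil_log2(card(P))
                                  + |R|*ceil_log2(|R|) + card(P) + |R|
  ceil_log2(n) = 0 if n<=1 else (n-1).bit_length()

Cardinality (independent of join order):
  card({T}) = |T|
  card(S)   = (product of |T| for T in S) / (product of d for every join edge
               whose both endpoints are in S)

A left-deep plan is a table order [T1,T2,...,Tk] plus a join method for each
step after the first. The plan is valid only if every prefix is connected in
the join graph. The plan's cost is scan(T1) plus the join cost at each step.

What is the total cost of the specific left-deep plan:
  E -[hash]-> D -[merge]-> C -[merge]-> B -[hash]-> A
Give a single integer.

step 1: scan E: cost=40, card=40
step 2: join D via hash
    card(P join D) = 40*50/(40) = 50
    cost = 40 + 2*50*6 + 40 = 680
step 3: join C via merge
    card(P join C) = 50*500/(40) = 625
    cost = 680 + 50*6 + 500*9 + 50 + 500 = 6030
step 4: join B via merge
    card(P join B) = 625*400/(50) = 5000
    cost = 6030 + 625*10 + 400*9 + 625 + 400 = 16905
step 5: join A via hash
    card(P join A) = 5000*20/(2) = 50000
    cost = 16905 + 2*20*5 + 5000 = 22105

22105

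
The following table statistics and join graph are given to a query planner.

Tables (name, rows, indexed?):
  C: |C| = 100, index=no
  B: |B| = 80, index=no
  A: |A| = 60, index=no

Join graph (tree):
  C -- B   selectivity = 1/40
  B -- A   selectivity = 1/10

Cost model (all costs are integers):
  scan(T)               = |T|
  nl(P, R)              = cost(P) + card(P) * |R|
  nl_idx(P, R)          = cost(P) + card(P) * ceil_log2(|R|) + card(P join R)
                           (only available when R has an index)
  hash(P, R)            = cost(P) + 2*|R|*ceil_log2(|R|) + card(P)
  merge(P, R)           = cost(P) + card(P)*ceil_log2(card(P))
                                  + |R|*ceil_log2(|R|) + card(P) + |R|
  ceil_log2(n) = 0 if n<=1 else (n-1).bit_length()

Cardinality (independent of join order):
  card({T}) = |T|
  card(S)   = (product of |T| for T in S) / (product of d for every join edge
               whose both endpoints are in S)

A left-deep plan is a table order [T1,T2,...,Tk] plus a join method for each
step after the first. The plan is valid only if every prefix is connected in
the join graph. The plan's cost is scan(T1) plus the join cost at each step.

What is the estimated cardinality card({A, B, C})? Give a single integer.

Tables in S: A(60), B(80), C(100)
Edges inside S: C-B(d=40), B-A(d=10)
numerator = 60 * 80 * 100 = 480000
denominator = 40 * 10 = 400
card(S) = 480000 / 400 = 1200

1200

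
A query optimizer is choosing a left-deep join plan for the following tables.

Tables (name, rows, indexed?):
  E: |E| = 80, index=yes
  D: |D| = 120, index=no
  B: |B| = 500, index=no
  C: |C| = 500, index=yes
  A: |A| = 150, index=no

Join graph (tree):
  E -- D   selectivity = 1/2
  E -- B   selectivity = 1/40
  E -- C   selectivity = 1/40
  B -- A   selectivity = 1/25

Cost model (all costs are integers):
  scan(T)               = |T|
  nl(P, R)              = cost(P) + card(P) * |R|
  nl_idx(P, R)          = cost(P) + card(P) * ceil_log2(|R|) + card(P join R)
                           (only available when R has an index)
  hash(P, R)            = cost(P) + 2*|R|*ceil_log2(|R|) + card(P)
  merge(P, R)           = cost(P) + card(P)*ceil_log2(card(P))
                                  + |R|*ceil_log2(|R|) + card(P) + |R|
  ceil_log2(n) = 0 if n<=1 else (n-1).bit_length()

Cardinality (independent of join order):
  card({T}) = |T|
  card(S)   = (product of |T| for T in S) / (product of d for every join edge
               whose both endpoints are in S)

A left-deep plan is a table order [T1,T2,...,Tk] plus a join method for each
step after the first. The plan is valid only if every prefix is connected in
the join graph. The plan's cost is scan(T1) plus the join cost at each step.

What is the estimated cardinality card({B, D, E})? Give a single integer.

60000

Tables in S: B(500), D(120), E(80)
Edges inside S: E-D(d=2), E-B(d=40)
numerator = 500 * 120 * 80 = 4800000
denominator = 2 * 40 = 80
card(S) = 4800000 / 80 = 60000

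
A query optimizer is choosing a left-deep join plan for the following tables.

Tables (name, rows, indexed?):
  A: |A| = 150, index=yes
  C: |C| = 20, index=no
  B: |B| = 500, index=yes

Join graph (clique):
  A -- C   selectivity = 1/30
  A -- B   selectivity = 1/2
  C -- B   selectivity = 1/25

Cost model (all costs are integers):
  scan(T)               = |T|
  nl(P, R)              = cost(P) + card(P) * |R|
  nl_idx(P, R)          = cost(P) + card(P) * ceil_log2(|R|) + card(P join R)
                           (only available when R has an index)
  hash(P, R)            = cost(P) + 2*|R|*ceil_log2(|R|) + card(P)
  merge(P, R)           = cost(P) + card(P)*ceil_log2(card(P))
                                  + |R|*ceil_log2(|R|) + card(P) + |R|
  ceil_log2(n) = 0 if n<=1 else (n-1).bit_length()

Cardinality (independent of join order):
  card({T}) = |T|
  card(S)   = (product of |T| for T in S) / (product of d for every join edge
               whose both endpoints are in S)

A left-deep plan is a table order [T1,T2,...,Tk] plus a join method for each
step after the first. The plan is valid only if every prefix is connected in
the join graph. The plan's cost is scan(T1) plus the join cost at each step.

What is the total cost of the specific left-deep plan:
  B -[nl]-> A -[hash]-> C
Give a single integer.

step 1: scan B: cost=500, card=500
step 2: join A via nl
    card(P join A) = 500*150/(2) = 37500
    cost = 500 + 500*150 = 75500
step 3: join C via hash
    card(P join C) = 37500*20/(30*25) = 1000
    cost = 75500 + 2*20*5 + 37500 = 113200

113200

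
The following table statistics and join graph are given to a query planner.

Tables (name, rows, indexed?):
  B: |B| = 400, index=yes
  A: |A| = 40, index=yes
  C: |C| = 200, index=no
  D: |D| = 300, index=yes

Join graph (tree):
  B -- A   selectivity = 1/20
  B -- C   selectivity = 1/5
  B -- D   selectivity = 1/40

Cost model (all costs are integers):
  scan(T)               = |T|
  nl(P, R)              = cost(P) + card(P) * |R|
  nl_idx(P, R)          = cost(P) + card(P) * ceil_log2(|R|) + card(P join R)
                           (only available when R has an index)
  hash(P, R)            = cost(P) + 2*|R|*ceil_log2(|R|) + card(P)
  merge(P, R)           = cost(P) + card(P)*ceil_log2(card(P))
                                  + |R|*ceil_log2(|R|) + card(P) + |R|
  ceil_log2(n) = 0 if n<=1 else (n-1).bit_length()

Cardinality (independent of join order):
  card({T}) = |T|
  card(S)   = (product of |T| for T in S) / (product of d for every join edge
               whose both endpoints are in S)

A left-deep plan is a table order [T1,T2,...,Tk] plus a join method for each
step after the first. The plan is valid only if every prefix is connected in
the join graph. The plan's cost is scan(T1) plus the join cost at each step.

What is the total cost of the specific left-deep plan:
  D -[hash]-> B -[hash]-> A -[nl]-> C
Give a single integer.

step 1: scan D: cost=300, card=300
step 2: join B via hash
    card(P join B) = 300*400/(40) = 3000
    cost = 300 + 2*400*9 + 300 = 7800
step 3: join A via hash
    card(P join A) = 3000*40/(20) = 6000
    cost = 7800 + 2*40*6 + 3000 = 11280
step 4: join C via nl
    card(P join C) = 6000*200/(5) = 240000
    cost = 11280 + 6000*200 = 1211280

1211280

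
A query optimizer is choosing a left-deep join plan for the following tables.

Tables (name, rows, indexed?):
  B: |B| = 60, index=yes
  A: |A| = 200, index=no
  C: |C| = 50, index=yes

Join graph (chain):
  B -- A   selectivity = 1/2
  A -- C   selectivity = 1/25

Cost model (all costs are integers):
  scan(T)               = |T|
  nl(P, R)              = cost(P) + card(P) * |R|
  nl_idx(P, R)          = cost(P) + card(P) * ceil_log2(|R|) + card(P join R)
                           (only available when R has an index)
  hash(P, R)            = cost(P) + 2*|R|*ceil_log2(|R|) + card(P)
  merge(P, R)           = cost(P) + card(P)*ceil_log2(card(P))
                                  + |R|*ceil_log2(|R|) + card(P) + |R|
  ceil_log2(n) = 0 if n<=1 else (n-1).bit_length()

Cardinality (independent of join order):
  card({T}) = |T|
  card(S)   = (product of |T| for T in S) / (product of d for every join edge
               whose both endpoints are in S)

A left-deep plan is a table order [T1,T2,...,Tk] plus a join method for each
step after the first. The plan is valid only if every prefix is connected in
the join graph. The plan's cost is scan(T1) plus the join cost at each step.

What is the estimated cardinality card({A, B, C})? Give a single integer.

12000

Tables in S: A(200), B(60), C(50)
Edges inside S: B-A(d=2), A-C(d=25)
numerator = 200 * 60 * 50 = 600000
denominator = 2 * 25 = 50
card(S) = 600000 / 50 = 12000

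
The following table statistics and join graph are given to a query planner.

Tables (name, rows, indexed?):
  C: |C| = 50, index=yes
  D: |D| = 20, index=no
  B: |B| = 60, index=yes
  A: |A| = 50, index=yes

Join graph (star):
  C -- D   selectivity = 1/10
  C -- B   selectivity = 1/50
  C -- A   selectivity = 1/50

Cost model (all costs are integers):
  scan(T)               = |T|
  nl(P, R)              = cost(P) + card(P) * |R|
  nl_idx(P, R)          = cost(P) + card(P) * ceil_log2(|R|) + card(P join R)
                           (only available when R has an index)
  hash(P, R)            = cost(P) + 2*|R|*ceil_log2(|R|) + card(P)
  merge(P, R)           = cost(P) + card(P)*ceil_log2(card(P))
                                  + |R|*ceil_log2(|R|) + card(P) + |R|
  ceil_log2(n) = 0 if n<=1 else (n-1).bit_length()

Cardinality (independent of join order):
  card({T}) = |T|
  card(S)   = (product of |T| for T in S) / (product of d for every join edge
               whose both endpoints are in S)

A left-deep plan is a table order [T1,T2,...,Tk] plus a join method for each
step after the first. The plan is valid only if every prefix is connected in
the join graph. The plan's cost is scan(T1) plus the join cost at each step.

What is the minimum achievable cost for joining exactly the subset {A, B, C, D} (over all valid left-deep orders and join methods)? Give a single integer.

Selinger DP over subsets of {A,B,C,D}:
  {C}: scan cost=50, card=50
  {D}: scan cost=20, card=20
  {B}: scan cost=60, card=60
  {A}: scan cost=50, card=50
  {CD}: card=100; try (C,nl_idx)→240, (D,hash)→300, (C,merge)→490, (D,merge)→520, (C,hash)→640, (C,nl)→1020 …(+1); best=240 via (C,nl_idx)
  {BC}: card=60; try (B,nl_idx)→410, (C,nl_idx)→480, (C,hash)→720, (B,hash)→820, (B,merge)→820, (C,merge)→830 …(+2); best=410 via (B,nl_idx)
  {AC}: card=50; try (C,nl_idx)→400, (A,nl_idx)→400, (C,hash)→700, (A,hash)→700, (C,merge)→750, (A,merge)→750 …(+2); best=400 via (C,nl_idx)
  {BCD}: card=120; try (D,hash)→670, (D,merge)→950, (B,nl_idx)→960, (B,hash)→1060, (B,merge)→1460, (D,nl)→1610 …(+1); best=670 via (D,hash)
  {ACD}: card=100; try (D,hash)→650, (D,merge)→870, (A,hash)→940, (A,nl_idx)→940, (A,merge)→1390, (D,nl)→1400 …(+1); best=650 via (D,hash)
  {ABC}: card=60; try (B,nl_idx)→760, (A,nl_idx)→830, (A,hash)→1070, (B,hash)→1170, (B,merge)→1170, (A,merge)→1180 …(+2); best=760 via (B,nl_idx)
  {ABCD}: card=120; try (D,hash)→1020, (D,merge)→1300, (B,nl_idx)→1370, (A,hash)→1390, (B,hash)→1470, (A,nl_idx)→1510 …(+5); best=1020 via (D,hash)

1020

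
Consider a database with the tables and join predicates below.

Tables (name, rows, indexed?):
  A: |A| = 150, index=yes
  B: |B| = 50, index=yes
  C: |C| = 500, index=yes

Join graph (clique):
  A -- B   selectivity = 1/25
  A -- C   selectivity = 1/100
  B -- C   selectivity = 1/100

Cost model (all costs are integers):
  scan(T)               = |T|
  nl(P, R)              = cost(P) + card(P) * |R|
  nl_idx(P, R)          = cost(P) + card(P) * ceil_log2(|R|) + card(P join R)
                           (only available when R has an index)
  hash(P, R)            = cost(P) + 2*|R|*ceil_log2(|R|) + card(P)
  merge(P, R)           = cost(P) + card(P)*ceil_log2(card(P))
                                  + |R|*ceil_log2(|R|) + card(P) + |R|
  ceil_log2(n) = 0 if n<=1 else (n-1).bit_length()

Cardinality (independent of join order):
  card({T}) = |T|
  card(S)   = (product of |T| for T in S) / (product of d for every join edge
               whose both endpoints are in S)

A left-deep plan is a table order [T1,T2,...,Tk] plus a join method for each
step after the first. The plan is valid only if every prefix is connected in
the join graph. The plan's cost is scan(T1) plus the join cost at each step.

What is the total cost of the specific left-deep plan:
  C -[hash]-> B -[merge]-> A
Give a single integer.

step 1: scan C: cost=500, card=500
step 2: join B via hash
    card(P join B) = 500*50/(100) = 250
    cost = 500 + 2*50*6 + 500 = 1600
step 3: join A via merge
    card(P join A) = 250*150/(25*100) = 15
    cost = 1600 + 250*8 + 150*8 + 250 + 150 = 5200

5200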